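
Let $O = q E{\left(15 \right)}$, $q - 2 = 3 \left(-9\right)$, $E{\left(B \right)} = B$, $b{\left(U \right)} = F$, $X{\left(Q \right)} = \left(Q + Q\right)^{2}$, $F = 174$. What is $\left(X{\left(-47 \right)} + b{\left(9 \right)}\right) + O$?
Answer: $8635$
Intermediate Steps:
$X{\left(Q \right)} = 4 Q^{2}$ ($X{\left(Q \right)} = \left(2 Q\right)^{2} = 4 Q^{2}$)
$b{\left(U \right)} = 174$
$q = -25$ ($q = 2 + 3 \left(-9\right) = 2 - 27 = -25$)
$O = -375$ ($O = \left(-25\right) 15 = -375$)
$\left(X{\left(-47 \right)} + b{\left(9 \right)}\right) + O = \left(4 \left(-47\right)^{2} + 174\right) - 375 = \left(4 \cdot 2209 + 174\right) - 375 = \left(8836 + 174\right) - 375 = 9010 - 375 = 8635$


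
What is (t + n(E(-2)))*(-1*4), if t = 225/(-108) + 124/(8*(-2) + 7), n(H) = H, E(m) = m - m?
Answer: 571/9 ≈ 63.444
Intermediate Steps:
E(m) = 0
t = -571/36 (t = 225*(-1/108) + 124/(-16 + 7) = -25/12 + 124/(-9) = -25/12 + 124*(-⅑) = -25/12 - 124/9 = -571/36 ≈ -15.861)
(t + n(E(-2)))*(-1*4) = (-571/36 + 0)*(-1*4) = -571/36*(-4) = 571/9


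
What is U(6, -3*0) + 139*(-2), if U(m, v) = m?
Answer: -272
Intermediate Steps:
U(6, -3*0) + 139*(-2) = 6 + 139*(-2) = 6 - 278 = -272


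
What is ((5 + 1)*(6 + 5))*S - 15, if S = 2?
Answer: 117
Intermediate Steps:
((5 + 1)*(6 + 5))*S - 15 = ((5 + 1)*(6 + 5))*2 - 15 = (6*11)*2 - 15 = 66*2 - 15 = 132 - 15 = 117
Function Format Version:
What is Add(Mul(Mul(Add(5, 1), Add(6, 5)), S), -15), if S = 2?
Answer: 117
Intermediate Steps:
Add(Mul(Mul(Add(5, 1), Add(6, 5)), S), -15) = Add(Mul(Mul(Add(5, 1), Add(6, 5)), 2), -15) = Add(Mul(Mul(6, 11), 2), -15) = Add(Mul(66, 2), -15) = Add(132, -15) = 117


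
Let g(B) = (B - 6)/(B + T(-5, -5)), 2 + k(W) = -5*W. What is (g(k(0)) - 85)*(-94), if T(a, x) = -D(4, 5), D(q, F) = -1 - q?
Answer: 24722/3 ≈ 8240.7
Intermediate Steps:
T(a, x) = 5 (T(a, x) = -(-1 - 1*4) = -(-1 - 4) = -1*(-5) = 5)
k(W) = -2 - 5*W
g(B) = (-6 + B)/(5 + B) (g(B) = (B - 6)/(B + 5) = (-6 + B)/(5 + B))
(g(k(0)) - 85)*(-94) = ((-6 + (-2 - 5*0))/(5 + (-2 - 5*0)) - 85)*(-94) = ((-6 + (-2 + 0))/(5 + (-2 + 0)) - 85)*(-94) = ((-6 - 2)/(5 - 2) - 85)*(-94) = (-8/3 - 85)*(-94) = -263/3*(-94) = 24722/3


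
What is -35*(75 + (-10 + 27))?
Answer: -3220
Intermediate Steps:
-35*(75 + (-10 + 27)) = -35*(75 + 17) = -35*92 = -3220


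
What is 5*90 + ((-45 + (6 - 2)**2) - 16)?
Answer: 405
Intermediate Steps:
5*90 + ((-45 + (6 - 2)**2) - 16) = 450 + ((-45 + 4**2) - 16) = 450 + ((-45 + 16) - 16) = 450 + (-29 - 16) = 450 - 45 = 405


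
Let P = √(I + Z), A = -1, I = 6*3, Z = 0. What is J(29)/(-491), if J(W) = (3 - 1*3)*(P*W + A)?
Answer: 0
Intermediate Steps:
I = 18
P = 3*√2 (P = √(18 + 0) = √18 = 3*√2 ≈ 4.2426)
J(W) = 0 (J(W) = (3 - 1*3)*((3*√2)*W - 1) = (3 - 3)*(3*W*√2 - 1) = 0*(-1 + 3*W*√2) = 0)
J(29)/(-491) = 0/(-491) = 0*(-1/491) = 0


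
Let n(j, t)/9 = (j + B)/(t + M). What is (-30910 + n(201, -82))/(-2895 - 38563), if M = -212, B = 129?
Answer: 1515085/2031442 ≈ 0.74582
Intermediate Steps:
n(j, t) = 9*(129 + j)/(-212 + t) (n(j, t) = 9*((j + 129)/(t - 212)) = 9*((129 + j)/(-212 + t)) = 9*(129 + j)/(-212 + t))
(-30910 + n(201, -82))/(-2895 - 38563) = (-30910 + 9*(129 + 201)/(-212 - 82))/(-2895 - 38563) = (-30910 + 9*330/(-294))/(-41458) = (-30910 + 9*(-1/294)*330)*(-1/41458) = (-30910 - 495/49)*(-1/41458) = -1515085/49*(-1/41458) = 1515085/2031442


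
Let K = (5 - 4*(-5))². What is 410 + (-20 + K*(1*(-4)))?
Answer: -2110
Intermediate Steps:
K = 625 (K = (5 + 20)² = 25² = 625)
410 + (-20 + K*(1*(-4))) = 410 + (-20 + 625*(1*(-4))) = 410 + (-20 + 625*(-4)) = 410 + (-20 - 2500) = 410 - 2520 = -2110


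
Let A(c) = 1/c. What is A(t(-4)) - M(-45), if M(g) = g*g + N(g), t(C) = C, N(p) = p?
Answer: -7921/4 ≈ -1980.3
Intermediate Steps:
M(g) = g + g² (M(g) = g*g + g = g² + g = g + g²)
A(t(-4)) - M(-45) = 1/(-4) - (-45)*(1 - 45) = -¼ - (-45)*(-44) = -¼ - 1*1980 = -¼ - 1980 = -7921/4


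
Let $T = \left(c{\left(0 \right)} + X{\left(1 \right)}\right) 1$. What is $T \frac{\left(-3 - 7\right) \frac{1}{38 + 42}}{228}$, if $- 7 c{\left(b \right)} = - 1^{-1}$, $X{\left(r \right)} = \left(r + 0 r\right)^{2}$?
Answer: $- \frac{1}{1596} \approx -0.00062657$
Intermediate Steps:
$X{\left(r \right)} = r^{2}$ ($X{\left(r \right)} = \left(r + 0\right)^{2} = r^{2}$)
$c{\left(b \right)} = \frac{1}{7}$ ($c{\left(b \right)} = - \frac{\left(-1\right) 1^{-1}}{7} = - \frac{\left(-1\right) 1}{7} = \left(- \frac{1}{7}\right) \left(-1\right) = \frac{1}{7}$)
$T = \frac{8}{7}$ ($T = \left(\frac{1}{7} + 1^{2}\right) 1 = \left(\frac{1}{7} + 1\right) 1 = \frac{8}{7} \cdot 1 = \frac{8}{7} \approx 1.1429$)
$T \frac{\left(-3 - 7\right) \frac{1}{38 + 42}}{228} = \frac{8 \frac{\left(-3 - 7\right) \frac{1}{38 + 42}}{228}}{7} = \frac{8 - \frac{10}{80} \cdot \frac{1}{228}}{7} = \frac{8 \left(-10\right) \frac{1}{80} \cdot \frac{1}{228}}{7} = \frac{8 \left(\left(- \frac{1}{8}\right) \frac{1}{228}\right)}{7} = \frac{8}{7} \left(- \frac{1}{1824}\right) = - \frac{1}{1596}$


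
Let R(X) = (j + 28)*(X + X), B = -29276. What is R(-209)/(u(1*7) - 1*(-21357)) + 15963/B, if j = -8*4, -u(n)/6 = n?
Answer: -291301873/624017940 ≈ -0.46682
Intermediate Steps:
u(n) = -6*n
j = -32
R(X) = -8*X (R(X) = (-32 + 28)*(X + X) = -8*X)
R(-209)/(u(1*7) - 1*(-21357)) + 15963/B = (-8*(-209))/(-6*7 - 1*(-21357)) + 15963/(-29276) = 1672/(-6*7 + 21357) + 15963*(-1/29276) = 1672/(-42 + 21357) - 15963/29276 = 1672/21315 - 15963/29276 = -291301873/624017940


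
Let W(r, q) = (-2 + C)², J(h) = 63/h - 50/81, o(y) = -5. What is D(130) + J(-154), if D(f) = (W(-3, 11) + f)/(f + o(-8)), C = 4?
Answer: 10163/222750 ≈ 0.045625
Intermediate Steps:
J(h) = -50/81 + 63/h (J(h) = 63/h - 50*1/81 = 63/h - 50/81 = -50/81 + 63/h)
W(r, q) = 4 (W(r, q) = (-2 + 4)² = 2² = 4)
D(f) = (4 + f)/(-5 + f) (D(f) = (4 + f)/(f - 5) = (4 + f)/(-5 + f))
D(130) + J(-154) = (4 + 130)/(-5 + 130) + (-50/81 + 63/(-154)) = 134/125 + (-50/81 + 63*(-1/154)) = (1/125)*134 + (-50/81 - 9/22) = 134/125 - 1829/1782 = 10163/222750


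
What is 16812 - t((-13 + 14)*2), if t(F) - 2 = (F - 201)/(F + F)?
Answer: 67439/4 ≈ 16860.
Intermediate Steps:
t(F) = 2 + (-201 + F)/(2*F) (t(F) = 2 + (F - 201)/(F + F) = 2 + (-201 + F)/((2*F)) = 2 + (-201 + F)*(1/(2*F)) = 2 + (-201 + F)/(2*F))
16812 - t((-13 + 14)*2) = 16812 - (-201 + 5*((-13 + 14)*2))/(2*((-13 + 14)*2)) = 16812 - (-201 + 5*(1*2))/(2*(1*2)) = 16812 - (-201 + 5*2)/(2*2) = 16812 - (-201 + 10)/(2*2) = 16812 - (-191)/(2*2) = 16812 - 1*(-191/4) = 16812 + 191/4 = 67439/4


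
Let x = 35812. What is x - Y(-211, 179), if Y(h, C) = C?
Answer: 35633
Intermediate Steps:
x - Y(-211, 179) = 35812 - 1*179 = 35812 - 179 = 35633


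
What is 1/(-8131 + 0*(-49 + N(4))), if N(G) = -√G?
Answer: -1/8131 ≈ -0.00012299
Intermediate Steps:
1/(-8131 + 0*(-49 + N(4))) = 1/(-8131 + 0*(-49 - √4)) = 1/(-8131 + 0*(-49 - 1*2)) = 1/(-8131 + 0*(-49 - 2)) = 1/(-8131 + 0*(-51)) = 1/(-8131 + 0) = 1/(-8131) = -1/8131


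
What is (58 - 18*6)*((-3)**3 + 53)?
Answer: -1300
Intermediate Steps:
(58 - 18*6)*((-3)**3 + 53) = (58 - 108)*(-27 + 53) = -50*26 = -1300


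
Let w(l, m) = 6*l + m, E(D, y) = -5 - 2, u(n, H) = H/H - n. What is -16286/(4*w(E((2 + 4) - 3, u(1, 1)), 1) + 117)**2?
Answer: -16286/2209 ≈ -7.3726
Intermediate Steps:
u(n, H) = 1 - n
E(D, y) = -7
w(l, m) = m + 6*l
-16286/(4*w(E((2 + 4) - 3, u(1, 1)), 1) + 117)**2 = -16286/(4*(1 + 6*(-7)) + 117)**2 = -16286/(4*(1 - 42) + 117)**2 = -16286/(4*(-41) + 117)**2 = -16286/(-164 + 117)**2 = -16286/((-47)**2) = -16286/2209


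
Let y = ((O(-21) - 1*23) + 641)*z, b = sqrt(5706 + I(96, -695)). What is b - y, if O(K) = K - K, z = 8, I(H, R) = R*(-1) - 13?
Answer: -4944 + 2*sqrt(1597) ≈ -4864.1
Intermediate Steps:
I(H, R) = -13 - R (I(H, R) = -R - 13 = -13 - R)
O(K) = 0
b = 2*sqrt(1597) (b = sqrt(5706 + (-13 - 1*(-695))) = sqrt(5706 + (-13 + 695)) = sqrt(5706 + 682) = sqrt(6388) = 2*sqrt(1597) ≈ 79.925)
y = 4944 (y = ((0 - 1*23) + 641)*8 = ((0 - 23) + 641)*8 = (-23 + 641)*8 = 618*8 = 4944)
b - y = 2*sqrt(1597) - 1*4944 = 2*sqrt(1597) - 4944 = -4944 + 2*sqrt(1597)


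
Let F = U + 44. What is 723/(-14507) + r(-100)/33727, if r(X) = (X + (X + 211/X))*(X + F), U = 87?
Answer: -11527692387/48927758900 ≈ -0.23561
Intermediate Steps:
F = 131 (F = 87 + 44 = 131)
r(X) = (131 + X)*(2*X + 211/X) (r(X) = (X + (X + 211/X))*(X + 131) = (2*X + 211/X)*(131 + X) = (131 + X)*(2*X + 211/X))
723/(-14507) + r(-100)/33727 = 723/(-14507) + (211 + 2*(-100)² + 262*(-100) + 27641/(-100))/33727 = 723*(-1/14507) + (211 + 2*10000 - 26200 + 27641*(-1/100))*(1/33727) = -723/14507 + (211 + 20000 - 26200 - 27641/100)*(1/33727) = -723/14507 - 626541/100*1/33727 = -723/14507 - 626541/3372700 = -11527692387/48927758900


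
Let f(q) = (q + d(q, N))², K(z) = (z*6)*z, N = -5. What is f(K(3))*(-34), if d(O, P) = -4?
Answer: -85000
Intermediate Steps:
K(z) = 6*z² (K(z) = (6*z)*z = 6*z²)
f(q) = (-4 + q)² (f(q) = (q - 4)² = (-4 + q)²)
f(K(3))*(-34) = (-4 + 6*3²)²*(-34) = (-4 + 6*9)²*(-34) = (-4 + 54)²*(-34) = 50²*(-34) = 2500*(-34) = -85000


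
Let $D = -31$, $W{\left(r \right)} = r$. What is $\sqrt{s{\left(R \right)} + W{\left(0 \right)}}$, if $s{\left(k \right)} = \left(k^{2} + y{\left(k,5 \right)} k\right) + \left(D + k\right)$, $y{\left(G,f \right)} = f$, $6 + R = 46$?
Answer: $3 \sqrt{201} \approx 42.532$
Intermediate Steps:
$R = 40$ ($R = -6 + 46 = 40$)
$s{\left(k \right)} = -31 + k^{2} + 6 k$ ($s{\left(k \right)} = \left(k^{2} + 5 k\right) + \left(-31 + k\right) = -31 + k^{2} + 6 k$)
$\sqrt{s{\left(R \right)} + W{\left(0 \right)}} = \sqrt{\left(-31 + 40^{2} + 6 \cdot 40\right) + 0} = \sqrt{\left(-31 + 1600 + 240\right) + 0} = \sqrt{1809 + 0} = \sqrt{1809} = 3 \sqrt{201}$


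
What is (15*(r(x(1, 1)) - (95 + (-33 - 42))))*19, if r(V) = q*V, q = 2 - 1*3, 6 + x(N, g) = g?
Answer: -4275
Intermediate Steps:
x(N, g) = -6 + g
q = -1 (q = 2 - 3 = -1)
r(V) = -V
(15*(r(x(1, 1)) - (95 + (-33 - 42))))*19 = (15*(-(-6 + 1) - (95 + (-33 - 42))))*19 = (15*(-1*(-5) - (95 - 75)))*19 = (15*(5 - 1*20))*19 = (15*(5 - 20))*19 = (15*(-15))*19 = -225*19 = -4275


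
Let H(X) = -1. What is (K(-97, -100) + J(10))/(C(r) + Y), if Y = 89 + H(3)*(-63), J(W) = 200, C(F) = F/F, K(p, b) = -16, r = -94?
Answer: 184/153 ≈ 1.2026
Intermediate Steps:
C(F) = 1
Y = 152 (Y = 89 - 1*(-63) = 89 + 63 = 152)
(K(-97, -100) + J(10))/(C(r) + Y) = (-16 + 200)/(1 + 152) = 184/153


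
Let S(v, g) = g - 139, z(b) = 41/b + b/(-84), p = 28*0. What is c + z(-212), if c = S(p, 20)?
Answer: -519413/4452 ≈ -116.67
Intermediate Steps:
p = 0
z(b) = 41/b - b/84 (z(b) = 41/b + b*(-1/84) = 41/b - b/84)
S(v, g) = -139 + g
c = -119 (c = -139 + 20 = -119)
c + z(-212) = -119 + (41/(-212) - 1/84*(-212)) = -119 + (41*(-1/212) + 53/21) = -119 + (-41/212 + 53/21) = -119 + 10375/4452 = -519413/4452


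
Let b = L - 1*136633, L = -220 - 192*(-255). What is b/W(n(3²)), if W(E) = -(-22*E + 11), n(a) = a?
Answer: -87893/187 ≈ -470.02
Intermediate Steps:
L = 48740 (L = -220 + 48960 = 48740)
W(E) = -11 + 22*E (W(E) = -(11 - 22*E) = -11 + 22*E)
b = -87893 (b = 48740 - 1*136633 = 48740 - 136633 = -87893)
b/W(n(3²)) = -87893/(-11 + 22*3²) = -87893/(-11 + 22*9) = -87893/(-11 + 198) = -87893/187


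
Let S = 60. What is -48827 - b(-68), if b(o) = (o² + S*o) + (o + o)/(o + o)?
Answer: -49372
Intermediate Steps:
b(o) = 1 + o² + 60*o (b(o) = (o² + 60*o) + (o + o)/(o + o) = (o² + 60*o) + (2*o)/((2*o)) = (o² + 60*o) + (2*o)*(1/(2*o)) = (o² + 60*o) + 1 = 1 + o² + 60*o)
-48827 - b(-68) = -48827 - (1 + (-68)² + 60*(-68)) = -48827 - (1 + 4624 - 4080) = -48827 - 1*545 = -48827 - 545 = -49372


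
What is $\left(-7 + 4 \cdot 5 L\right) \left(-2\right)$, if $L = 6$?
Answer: $-226$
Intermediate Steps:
$\left(-7 + 4 \cdot 5 L\right) \left(-2\right) = \left(-7 + 4 \cdot 5 \cdot 6\right) \left(-2\right) = \left(-7 + 20 \cdot 6\right) \left(-2\right) = \left(-7 + 120\right) \left(-2\right) = 113 \left(-2\right) = -226$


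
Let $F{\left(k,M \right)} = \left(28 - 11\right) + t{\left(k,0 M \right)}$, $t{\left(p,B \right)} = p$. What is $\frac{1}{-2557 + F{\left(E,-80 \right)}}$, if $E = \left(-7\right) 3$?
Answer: $- \frac{1}{2561} \approx -0.00039047$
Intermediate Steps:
$E = -21$
$F{\left(k,M \right)} = 17 + k$ ($F{\left(k,M \right)} = \left(28 - 11\right) + k = 17 + k$)
$\frac{1}{-2557 + F{\left(E,-80 \right)}} = \frac{1}{-2557 + \left(17 - 21\right)} = \frac{1}{-2557 - 4} = \frac{1}{-2561} = - \frac{1}{2561}$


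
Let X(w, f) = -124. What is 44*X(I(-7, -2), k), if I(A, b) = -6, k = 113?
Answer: -5456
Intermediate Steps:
44*X(I(-7, -2), k) = 44*(-124) = -5456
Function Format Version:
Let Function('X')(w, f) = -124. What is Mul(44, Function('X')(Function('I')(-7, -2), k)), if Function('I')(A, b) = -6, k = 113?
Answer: -5456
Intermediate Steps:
Mul(44, Function('X')(Function('I')(-7, -2), k)) = Mul(44, -124) = -5456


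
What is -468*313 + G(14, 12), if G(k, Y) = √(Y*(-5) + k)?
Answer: -146484 + I*√46 ≈ -1.4648e+5 + 6.7823*I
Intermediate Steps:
G(k, Y) = √(k - 5*Y) (G(k, Y) = √(-5*Y + k) = √(k - 5*Y))
-468*313 + G(14, 12) = -468*313 + √(14 - 5*12) = -146484 + √(14 - 60) = -146484 + √(-46) = -146484 + I*√46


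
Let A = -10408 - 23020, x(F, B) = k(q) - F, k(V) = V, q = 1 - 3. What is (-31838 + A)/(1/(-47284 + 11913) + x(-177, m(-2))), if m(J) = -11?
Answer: -1154261843/3094962 ≈ -372.95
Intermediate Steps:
q = -2
x(F, B) = -2 - F
A = -33428
(-31838 + A)/(1/(-47284 + 11913) + x(-177, m(-2))) = (-31838 - 33428)/(1/(-47284 + 11913) + (-2 - 1*(-177))) = -65266/(1/(-35371) + (-2 + 177)) = -65266/(-1/35371 + 175) = -65266/6189924/35371 = -65266*35371/6189924 = -1154261843/3094962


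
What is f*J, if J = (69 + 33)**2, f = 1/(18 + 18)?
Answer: 289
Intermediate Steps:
f = 1/36 ≈ 0.027778
J = 10404 (J = 102**2 = 10404)
f*J = (1/36)*10404 = 289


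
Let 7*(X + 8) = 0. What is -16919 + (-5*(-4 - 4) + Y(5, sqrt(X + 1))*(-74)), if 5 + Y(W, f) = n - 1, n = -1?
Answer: -16361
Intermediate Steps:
X = -8 (X = -8 + (1/7)*0 = -8 + 0 = -8)
Y(W, f) = -7 (Y(W, f) = -5 + (-1 - 1) = -5 - 2 = -7)
-16919 + (-5*(-4 - 4) + Y(5, sqrt(X + 1))*(-74)) = -16919 + (-5*(-4 - 4) - 7*(-74)) = -16919 + (-5*(-8) + 518) = -16919 + (40 + 518) = -16919 + 558 = -16361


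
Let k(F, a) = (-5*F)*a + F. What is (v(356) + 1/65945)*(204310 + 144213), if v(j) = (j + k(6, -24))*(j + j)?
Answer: 17706004517404763/65945 ≈ 2.6850e+11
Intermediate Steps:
k(F, a) = F - 5*F*a (k(F, a) = -5*F*a + F = F - 5*F*a)
v(j) = 2*j*(726 + j) (v(j) = (j + 6*(1 - 5*(-24)))*(j + j) = (j + 6*(1 + 120))*(2*j) = (j + 6*121)*(2*j) = (j + 726)*(2*j) = (726 + j)*(2*j) = 2*j*(726 + j))
(v(356) + 1/65945)*(204310 + 144213) = (2*356*(726 + 356) + 1/65945)*(204310 + 144213) = (2*356*1082 + 1/65945)*348523 = (770384 + 1/65945)*348523 = (50802972881/65945)*348523 = 17706004517404763/65945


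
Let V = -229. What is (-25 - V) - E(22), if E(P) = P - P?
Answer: 204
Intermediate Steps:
E(P) = 0
(-25 - V) - E(22) = (-25 - 1*(-229)) - 1*0 = (-25 + 229) + 0 = 204 + 0 = 204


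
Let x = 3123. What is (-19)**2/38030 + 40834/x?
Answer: 1554044423/118767690 ≈ 13.085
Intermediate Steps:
(-19)**2/38030 + 40834/x = (-19)**2/38030 + 40834/3123 = 361*(1/38030) + 40834*(1/3123) = 361/38030 + 40834/3123 = 1554044423/118767690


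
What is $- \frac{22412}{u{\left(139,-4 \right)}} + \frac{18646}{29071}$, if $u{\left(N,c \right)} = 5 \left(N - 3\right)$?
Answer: $- \frac{159714993}{4942070} \approx -32.317$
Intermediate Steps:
$u{\left(N,c \right)} = -15 + 5 N$ ($u{\left(N,c \right)} = 5 \left(-3 + N\right) = -15 + 5 N$)
$- \frac{22412}{u{\left(139,-4 \right)}} + \frac{18646}{29071} = - \frac{22412}{-15 + 5 \cdot 139} + \frac{18646}{29071} = - \frac{22412}{-15 + 695} + 18646 \cdot \frac{1}{29071} = - \frac{22412}{680} + \frac{18646}{29071} = \left(-22412\right) \frac{1}{680} + \frac{18646}{29071} = - \frac{5603}{170} + \frac{18646}{29071} = - \frac{159714993}{4942070}$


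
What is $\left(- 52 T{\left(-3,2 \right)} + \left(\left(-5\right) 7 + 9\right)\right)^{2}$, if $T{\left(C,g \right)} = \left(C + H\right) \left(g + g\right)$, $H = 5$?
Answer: $195364$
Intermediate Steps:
$T{\left(C,g \right)} = 2 g \left(5 + C\right)$ ($T{\left(C,g \right)} = \left(C + 5\right) \left(g + g\right) = \left(5 + C\right) 2 g = 2 g \left(5 + C\right)$)
$\left(- 52 T{\left(-3,2 \right)} + \left(\left(-5\right) 7 + 9\right)\right)^{2} = \left(- 52 \cdot 2 \cdot 2 \left(5 - 3\right) + \left(\left(-5\right) 7 + 9\right)\right)^{2} = \left(- 52 \cdot 2 \cdot 2 \cdot 2 + \left(-35 + 9\right)\right)^{2} = \left(\left(-52\right) 8 - 26\right)^{2} = \left(-416 - 26\right)^{2} = \left(-442\right)^{2} = 195364$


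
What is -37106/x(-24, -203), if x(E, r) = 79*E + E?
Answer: 18553/960 ≈ 19.326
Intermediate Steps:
x(E, r) = 80*E
-37106/x(-24, -203) = -37106/(80*(-24)) = -37106/(-1920) = -37106*(-1/1920) = 18553/960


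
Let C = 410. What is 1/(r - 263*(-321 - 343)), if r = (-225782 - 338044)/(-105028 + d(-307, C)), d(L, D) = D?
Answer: 52309/9135107201 ≈ 5.7261e-6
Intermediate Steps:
r = 281913/52309 (r = (-225782 - 338044)/(-105028 + 410) = -563826/(-104618) = -563826*(-1/104618) = 281913/52309 ≈ 5.3894)
1/(r - 263*(-321 - 343)) = 1/(281913/52309 - 263*(-321 - 343)) = 1/(281913/52309 - 263*(-664)) = 1/(281913/52309 + 174632) = 1/(9135107201/52309) = 52309/9135107201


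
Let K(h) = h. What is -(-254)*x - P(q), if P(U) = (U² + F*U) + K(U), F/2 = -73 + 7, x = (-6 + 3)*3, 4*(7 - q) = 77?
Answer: -64653/16 ≈ -4040.8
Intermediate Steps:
q = -49/4 (q = 7 - ¼*77 = 7 - 77/4 = -49/4 ≈ -12.250)
x = -9 (x = -3*3 = -9)
F = -132 (F = 2*(-73 + 7) = 2*(-66) = -132)
P(U) = U² - 131*U (P(U) = (U² - 132*U) + U = U² - 131*U)
-(-254)*x - P(q) = -(-254)*(-9) - (-49)*(-131 - 49/4)/4 = -254*9 - (-49)*(-573)/(4*4) = -2286 - 1*28077/16 = -2286 - 28077/16 = -64653/16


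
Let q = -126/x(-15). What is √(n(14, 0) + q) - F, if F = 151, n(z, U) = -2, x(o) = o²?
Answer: -151 + 8*I/5 ≈ -151.0 + 1.6*I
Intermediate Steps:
q = -14/25 (q = -126/((-15)²) = -126/225 = -126*1/225 = -14/25 ≈ -0.56000)
√(n(14, 0) + q) - F = √(-2 - 14/25) - 1*151 = √(-64/25) - 151 = 8*I/5 - 151 = -151 + 8*I/5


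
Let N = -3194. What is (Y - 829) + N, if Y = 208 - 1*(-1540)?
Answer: -2275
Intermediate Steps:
Y = 1748 (Y = 208 + 1540 = 1748)
(Y - 829) + N = (1748 - 829) - 3194 = 919 - 3194 = -2275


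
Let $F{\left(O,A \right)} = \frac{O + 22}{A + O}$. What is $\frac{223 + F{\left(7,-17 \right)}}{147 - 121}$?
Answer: $\frac{2201}{260} \approx 8.4654$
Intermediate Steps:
$F{\left(O,A \right)} = \frac{22 + O}{A + O}$
$\frac{223 + F{\left(7,-17 \right)}}{147 - 121} = \frac{223 + \frac{22 + 7}{-17 + 7}}{147 - 121} = \frac{223 + \frac{1}{-10} \cdot 29}{26} = \left(223 - \frac{29}{10}\right) \frac{1}{26} = \frac{2201}{10} \cdot \frac{1}{26} = \frac{2201}{260}$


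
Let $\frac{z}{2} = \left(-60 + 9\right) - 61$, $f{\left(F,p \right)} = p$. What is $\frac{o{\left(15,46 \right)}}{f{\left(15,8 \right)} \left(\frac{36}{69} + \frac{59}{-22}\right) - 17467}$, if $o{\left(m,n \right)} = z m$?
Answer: $\frac{850080}{4423523} \approx 0.19217$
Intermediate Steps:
$z = -224$ ($z = 2 \left(\left(-60 + 9\right) - 61\right) = 2 \left(-51 - 61\right) = 2 \left(-112\right) = -224$)
$o{\left(m,n \right)} = - 224 m$
$\frac{o{\left(15,46 \right)}}{f{\left(15,8 \right)} \left(\frac{36}{69} + \frac{59}{-22}\right) - 17467} = \frac{\left(-224\right) 15}{8 \left(\frac{36}{69} + \frac{59}{-22}\right) - 17467} = - \frac{3360}{8 \left(36 \cdot \frac{1}{69} + 59 \left(- \frac{1}{22}\right)\right) - 17467} = - \frac{3360}{8 \left(\frac{12}{23} - \frac{59}{22}\right) - 17467} = - \frac{3360}{8 \left(- \frac{1093}{506}\right) - 17467} = - \frac{3360}{- \frac{4372}{253} - 17467} = - \frac{3360}{- \frac{4423523}{253}} = \left(-3360\right) \left(- \frac{253}{4423523}\right) = \frac{850080}{4423523}$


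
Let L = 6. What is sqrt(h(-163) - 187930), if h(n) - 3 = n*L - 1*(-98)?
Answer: I*sqrt(188807) ≈ 434.52*I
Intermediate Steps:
h(n) = 101 + 6*n (h(n) = 3 + (n*6 - 1*(-98)) = 3 + (6*n + 98) = 3 + (98 + 6*n) = 101 + 6*n)
sqrt(h(-163) - 187930) = sqrt((101 + 6*(-163)) - 187930) = sqrt((101 - 978) - 187930) = sqrt(-877 - 187930) = sqrt(-188807) = I*sqrt(188807)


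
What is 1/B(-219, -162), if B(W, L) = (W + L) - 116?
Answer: -1/497 ≈ -0.0020121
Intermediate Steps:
B(W, L) = -116 + L + W (B(W, L) = (L + W) - 116 = -116 + L + W)
1/B(-219, -162) = 1/(-116 - 162 - 219) = 1/(-497) = -1/497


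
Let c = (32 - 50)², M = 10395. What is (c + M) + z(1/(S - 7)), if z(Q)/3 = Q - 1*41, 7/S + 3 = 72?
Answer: 5043489/476 ≈ 10596.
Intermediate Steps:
S = 7/69 (S = 7/(-3 + 72) = 7/69 ≈ 0.10145)
z(Q) = -123 + 3*Q (z(Q) = 3*(Q - 1*41) = 3*(Q - 41) = 3*(-41 + Q) = -123 + 3*Q)
c = 324 (c = (-18)² = 324)
(c + M) + z(1/(S - 7)) = (324 + 10395) + (-123 + 3/(7/69 - 7)) = 10719 + (-123 + 3/(-476/69)) = 10719 + (-123 + 3*(-69/476)) = 10719 + (-123 - 207/476) = 10719 - 58755/476 = 5043489/476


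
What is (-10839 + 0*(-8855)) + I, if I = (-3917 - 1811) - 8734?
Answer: -25301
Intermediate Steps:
I = -14462 (I = -5728 - 8734 = -14462)
(-10839 + 0*(-8855)) + I = (-10839 + 0*(-8855)) - 14462 = (-10839 + 0) - 14462 = -10839 - 14462 = -25301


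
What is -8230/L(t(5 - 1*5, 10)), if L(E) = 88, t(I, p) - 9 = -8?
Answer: -4115/44 ≈ -93.523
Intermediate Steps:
t(I, p) = 1 (t(I, p) = 9 - 8 = 1)
-8230/L(t(5 - 1*5, 10)) = -8230/88 = -8230*1/88 = -4115/44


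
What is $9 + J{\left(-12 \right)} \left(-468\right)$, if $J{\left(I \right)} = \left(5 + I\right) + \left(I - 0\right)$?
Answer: $8901$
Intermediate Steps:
$J{\left(I \right)} = 5 + 2 I$ ($J{\left(I \right)} = \left(5 + I\right) + \left(I + 0\right) = \left(5 + I\right) + I = 5 + 2 I$)
$9 + J{\left(-12 \right)} \left(-468\right) = 9 + \left(5 + 2 \left(-12\right)\right) \left(-468\right) = 9 + \left(5 - 24\right) \left(-468\right) = 9 - -8892 = 9 + 8892 = 8901$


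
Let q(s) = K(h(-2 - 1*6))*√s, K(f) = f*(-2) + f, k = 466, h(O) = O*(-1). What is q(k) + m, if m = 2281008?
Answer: 2281008 - 8*√466 ≈ 2.2808e+6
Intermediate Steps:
h(O) = -O
K(f) = -f (K(f) = -2*f + f = -f)
q(s) = -8*√s (q(s) = (-(-1)*(-2 - 1*6))*√s = (-(-1)*(-2 - 6))*√s = (-(-1)*(-8))*√s = (-1*8)*√s = -8*√s)
q(k) + m = -8*√466 + 2281008 = 2281008 - 8*√466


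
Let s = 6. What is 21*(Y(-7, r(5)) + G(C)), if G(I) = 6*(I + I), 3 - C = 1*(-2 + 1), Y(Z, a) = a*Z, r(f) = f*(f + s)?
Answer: -7077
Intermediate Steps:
r(f) = f*(6 + f) (r(f) = f*(f + 6) = f*(6 + f))
Y(Z, a) = Z*a
C = 4 (C = 3 - (-2 + 1) = 3 - (-1) = 3 - 1*(-1) = 3 + 1 = 4)
G(I) = 12*I (G(I) = 6*(2*I) = 12*I)
21*(Y(-7, r(5)) + G(C)) = 21*(-35*(6 + 5) + 12*4) = 21*(-35*11 + 48) = 21*(-7*55 + 48) = 21*(-385 + 48) = 21*(-337) = -7077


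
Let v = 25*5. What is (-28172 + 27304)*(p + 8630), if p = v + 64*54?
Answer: -10599148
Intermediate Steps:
v = 125
p = 3581 (p = 125 + 64*54 = 125 + 3456 = 3581)
(-28172 + 27304)*(p + 8630) = (-28172 + 27304)*(3581 + 8630) = -868*12211 = -10599148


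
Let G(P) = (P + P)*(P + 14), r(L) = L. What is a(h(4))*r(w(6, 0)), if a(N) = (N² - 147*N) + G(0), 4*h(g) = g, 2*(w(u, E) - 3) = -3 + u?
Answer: -657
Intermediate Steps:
w(u, E) = 3/2 + u/2 (w(u, E) = 3 + (-3 + u)/2 = 3 + (-3/2 + u/2) = 3/2 + u/2)
h(g) = g/4
G(P) = 2*P*(14 + P) (G(P) = (2*P)*(14 + P) = 2*P*(14 + P))
a(N) = N² - 147*N (a(N) = (N² - 147*N) + 2*0*(14 + 0) = (N² - 147*N) + 2*0*14 = (N² - 147*N) + 0 = N² - 147*N)
a(h(4))*r(w(6, 0)) = (((¼)*4)*(-147 + (¼)*4))*(3/2 + (½)*6) = (1*(-147 + 1))*(3/2 + 3) = (1*(-146))*(9/2) = -146*9/2 = -657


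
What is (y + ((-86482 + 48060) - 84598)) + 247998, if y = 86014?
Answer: 210992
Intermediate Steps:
(y + ((-86482 + 48060) - 84598)) + 247998 = (86014 + ((-86482 + 48060) - 84598)) + 247998 = (86014 + (-38422 - 84598)) + 247998 = (86014 - 123020) + 247998 = -37006 + 247998 = 210992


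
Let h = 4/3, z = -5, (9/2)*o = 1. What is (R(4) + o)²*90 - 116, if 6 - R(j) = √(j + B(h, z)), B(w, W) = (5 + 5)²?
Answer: 114556/9 - 2240*√26 ≈ 1306.6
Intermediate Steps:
o = 2/9 (o = (2/9)*1 = 2/9 ≈ 0.22222)
h = 4/3 (h = 4*(⅓) = 4/3 ≈ 1.3333)
B(w, W) = 100 (B(w, W) = 10² = 100)
R(j) = 6 - √(100 + j) (R(j) = 6 - √(j + 100) = 6 - √(100 + j))
(R(4) + o)²*90 - 116 = ((6 - √(100 + 4)) + 2/9)²*90 - 116 = ((6 - √104) + 2/9)²*90 - 116 = ((6 - 2*√26) + 2/9)²*90 - 116 = (56/9 - 2*√26)²*90 - 116 = 90*(56/9 - 2*√26)² - 116 = -116 + 90*(56/9 - 2*√26)²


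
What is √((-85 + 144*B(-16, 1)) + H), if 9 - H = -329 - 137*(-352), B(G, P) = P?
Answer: 13*I*√283 ≈ 218.69*I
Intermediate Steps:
H = -47886 (H = 9 - (-329 - 137*(-352)) = 9 - (-329 + 48224) = 9 - 1*47895 = 9 - 47895 = -47886)
√((-85 + 144*B(-16, 1)) + H) = √((-85 + 144*1) - 47886) = √((-85 + 144) - 47886) = √(59 - 47886) = √(-47827) = 13*I*√283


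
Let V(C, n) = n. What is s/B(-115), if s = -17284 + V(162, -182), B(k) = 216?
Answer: -2911/36 ≈ -80.861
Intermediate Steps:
s = -17466 (s = -17284 - 182 = -17466)
s/B(-115) = -17466/216 = -17466*1/216 = -2911/36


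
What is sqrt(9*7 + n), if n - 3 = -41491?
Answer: 5*I*sqrt(1657) ≈ 203.53*I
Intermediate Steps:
n = -41488 (n = 3 - 41491 = -41488)
sqrt(9*7 + n) = sqrt(9*7 - 41488) = sqrt(63 - 41488) = sqrt(-41425) = 5*I*sqrt(1657)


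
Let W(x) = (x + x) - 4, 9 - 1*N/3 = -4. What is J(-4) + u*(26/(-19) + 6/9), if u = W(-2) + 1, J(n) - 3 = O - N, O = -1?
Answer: -1829/57 ≈ -32.088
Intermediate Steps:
N = 39 (N = 27 - 3*(-4) = 27 + 12 = 39)
J(n) = -37 (J(n) = 3 + (-1 - 1*39) = 3 + (-1 - 39) = 3 - 40 = -37)
W(x) = -4 + 2*x (W(x) = 2*x - 4 = -4 + 2*x)
u = -7 (u = (-4 + 2*(-2)) + 1 = (-4 - 4) + 1 = -8 + 1 = -7)
J(-4) + u*(26/(-19) + 6/9) = -37 - 7*(26/(-19) + 6/9) = -37 - 7*(26*(-1/19) + 6*(⅑)) = -37 - 7*(-26/19 + ⅔) = -37 - 7*(-40/57) = -37 + 280/57 = -1829/57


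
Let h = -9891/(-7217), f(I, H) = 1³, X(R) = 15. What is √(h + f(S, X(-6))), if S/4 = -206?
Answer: 2*√629941/1031 ≈ 1.5396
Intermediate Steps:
S = -824 (S = 4*(-206) = -824)
f(I, H) = 1
h = 1413/1031 (h = -9891*(-1/7217) = 1413/1031 ≈ 1.3705)
√(h + f(S, X(-6))) = √(1413/1031 + 1) = √(2444/1031) = 2*√629941/1031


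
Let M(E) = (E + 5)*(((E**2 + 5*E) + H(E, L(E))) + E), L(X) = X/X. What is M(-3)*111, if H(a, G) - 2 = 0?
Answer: -1554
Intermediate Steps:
L(X) = 1
H(a, G) = 2 (H(a, G) = 2 + 0 = 2)
M(E) = (5 + E)*(2 + E**2 + 6*E) (M(E) = (E + 5)*(((E**2 + 5*E) + 2) + E) = (5 + E)*((2 + E**2 + 5*E) + E) = (5 + E)*(2 + E**2 + 6*E))
M(-3)*111 = (10 + (-3)**3 + 11*(-3)**2 + 32*(-3))*111 = (10 - 27 + 11*9 - 96)*111 = (10 - 27 + 99 - 96)*111 = -14*111 = -1554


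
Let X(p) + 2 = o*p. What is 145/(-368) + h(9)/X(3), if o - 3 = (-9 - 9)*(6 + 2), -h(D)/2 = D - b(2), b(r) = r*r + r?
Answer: -59417/156400 ≈ -0.37990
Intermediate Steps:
b(r) = r + r**2 (b(r) = r**2 + r = r + r**2)
h(D) = 12 - 2*D (h(D) = -2*(D - 2*(1 + 2)) = -2*(D - 2*3) = -2*(D - 1*6) = -2*(D - 6) = -2*(-6 + D) = 12 - 2*D)
o = -141 (o = 3 + (-9 - 9)*(6 + 2) = 3 - 18*8 = 3 - 144 = -141)
X(p) = -2 - 141*p
145/(-368) + h(9)/X(3) = 145/(-368) + (12 - 2*9)/(-2 - 141*3) = 145*(-1/368) + (12 - 18)/(-2 - 423) = -145/368 - 6/(-425) = -145/368 - 6*(-1/425) = -145/368 + 6/425 = -59417/156400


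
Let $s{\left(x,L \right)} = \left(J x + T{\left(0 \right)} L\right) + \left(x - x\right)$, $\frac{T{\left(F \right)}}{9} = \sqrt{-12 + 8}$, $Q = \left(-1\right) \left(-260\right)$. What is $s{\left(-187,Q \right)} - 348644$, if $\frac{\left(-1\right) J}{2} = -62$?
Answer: $-371832 + 4680 i \approx -3.7183 \cdot 10^{5} + 4680.0 i$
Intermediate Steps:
$Q = 260$
$J = 124$ ($J = \left(-2\right) \left(-62\right) = 124$)
$T{\left(F \right)} = 18 i$ ($T{\left(F \right)} = 9 \sqrt{-12 + 8} = 9 \sqrt{-4} = 9 \cdot 2 i = 18 i$)
$s{\left(x,L \right)} = 124 x + 18 i L$ ($s{\left(x,L \right)} = \left(124 x + 18 i L\right) + \left(x - x\right) = \left(124 x + 18 i L\right) + 0 = 124 x + 18 i L$)
$s{\left(-187,Q \right)} - 348644 = \left(124 \left(-187\right) + 18 i 260\right) - 348644 = \left(-23188 + 4680 i\right) - 348644 = -371832 + 4680 i$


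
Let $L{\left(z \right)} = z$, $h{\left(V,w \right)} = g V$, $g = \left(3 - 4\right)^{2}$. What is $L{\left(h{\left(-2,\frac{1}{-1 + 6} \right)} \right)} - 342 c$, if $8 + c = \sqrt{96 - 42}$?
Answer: $2734 - 1026 \sqrt{6} \approx 220.82$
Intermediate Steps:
$g = 1$ ($g = \left(-1\right)^{2} = 1$)
$h{\left(V,w \right)} = V$ ($h{\left(V,w \right)} = 1 V = V$)
$c = -8 + 3 \sqrt{6}$ ($c = -8 + \sqrt{96 - 42} = -8 + \sqrt{54} = -8 + 3 \sqrt{6} \approx -0.65153$)
$L{\left(h{\left(-2,\frac{1}{-1 + 6} \right)} \right)} - 342 c = -2 - 342 \left(-8 + 3 \sqrt{6}\right) = -2 + \left(2736 - 1026 \sqrt{6}\right) = 2734 - 1026 \sqrt{6}$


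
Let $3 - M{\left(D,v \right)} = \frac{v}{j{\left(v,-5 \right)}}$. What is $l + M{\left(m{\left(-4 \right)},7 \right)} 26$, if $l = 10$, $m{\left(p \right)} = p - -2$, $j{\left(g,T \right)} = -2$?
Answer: $179$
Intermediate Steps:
$m{\left(p \right)} = 2 + p$ ($m{\left(p \right)} = p + 2 = 2 + p$)
$M{\left(D,v \right)} = 3 + \frac{v}{2}$ ($M{\left(D,v \right)} = 3 - \frac{v}{-2} = 3 - v \left(- \frac{1}{2}\right) = 3 - - \frac{v}{2} = 3 + \frac{v}{2}$)
$l + M{\left(m{\left(-4 \right)},7 \right)} 26 = 10 + \left(3 + \frac{1}{2} \cdot 7\right) 26 = 10 + \left(3 + \frac{7}{2}\right) 26 = 10 + \frac{13}{2} \cdot 26 = 10 + 169 = 179$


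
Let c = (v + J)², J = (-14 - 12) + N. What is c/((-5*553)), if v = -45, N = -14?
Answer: -1445/553 ≈ -2.6130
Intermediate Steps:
J = -40 (J = (-14 - 12) - 14 = -26 - 14 = -40)
c = 7225 (c = (-45 - 40)² = (-85)² = 7225)
c/((-5*553)) = 7225/((-5*553)) = 7225/(-2765) = 7225*(-1/2765) = -1445/553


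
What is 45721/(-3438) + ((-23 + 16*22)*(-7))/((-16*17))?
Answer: -2259199/467568 ≈ -4.8318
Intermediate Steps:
45721/(-3438) + ((-23 + 16*22)*(-7))/((-16*17)) = 45721*(-1/3438) + ((-23 + 352)*(-7))/(-272) = -45721/3438 + (329*(-7))*(-1/272) = -45721/3438 - 2303*(-1/272) = -45721/3438 + 2303/272 = -2259199/467568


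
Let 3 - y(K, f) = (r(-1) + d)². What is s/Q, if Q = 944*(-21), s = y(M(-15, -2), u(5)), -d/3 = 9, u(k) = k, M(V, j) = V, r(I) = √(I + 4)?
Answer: 243/6608 - 9*√3/3304 ≈ 0.032056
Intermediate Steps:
r(I) = √(4 + I)
d = -27 (d = -3*9 = -27)
y(K, f) = 3 - (-27 + √3)² (y(K, f) = 3 - (√(4 - 1) - 27)² = 3 - (√3 - 27)² = 3 - (-27 + √3)²)
s = -729 + 54*√3 ≈ -635.47
Q = -19824
s/Q = (-729 + 54*√3)/(-19824) = (-729 + 54*√3)*(-1/19824) = 243/6608 - 9*√3/3304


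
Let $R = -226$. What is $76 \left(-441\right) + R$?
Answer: $-33742$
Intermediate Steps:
$76 \left(-441\right) + R = 76 \left(-441\right) - 226 = -33516 - 226 = -33742$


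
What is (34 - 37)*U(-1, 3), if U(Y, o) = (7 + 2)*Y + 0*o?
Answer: 27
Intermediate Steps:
U(Y, o) = 9*Y (U(Y, o) = 9*Y + 0 = 9*Y)
(34 - 37)*U(-1, 3) = (34 - 37)*(9*(-1)) = -3*(-9) = 27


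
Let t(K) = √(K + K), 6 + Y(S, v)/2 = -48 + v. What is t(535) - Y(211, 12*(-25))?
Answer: 708 + √1070 ≈ 740.71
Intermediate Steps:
Y(S, v) = -108 + 2*v (Y(S, v) = -12 + 2*(-48 + v) = -12 + (-96 + 2*v) = -108 + 2*v)
t(K) = √2*√K (t(K) = √(2*K) = √2*√K)
t(535) - Y(211, 12*(-25)) = √2*√535 - (-108 + 2*(12*(-25))) = √1070 - (-108 + 2*(-300)) = √1070 - (-108 - 600) = √1070 - 1*(-708) = √1070 + 708 = 708 + √1070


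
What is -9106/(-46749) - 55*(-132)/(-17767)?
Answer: -177611438/830589483 ≈ -0.21384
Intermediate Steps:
-9106/(-46749) - 55*(-132)/(-17767) = -9106*(-1/46749) + 7260*(-1/17767) = 9106/46749 - 7260/17767 = -177611438/830589483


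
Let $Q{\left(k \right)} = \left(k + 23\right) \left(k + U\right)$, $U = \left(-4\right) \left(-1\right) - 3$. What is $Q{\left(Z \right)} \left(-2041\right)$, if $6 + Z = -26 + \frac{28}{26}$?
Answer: $- \frac{6290519}{13} \approx -4.8389 \cdot 10^{5}$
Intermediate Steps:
$U = 1$ ($U = 4 - 3 = 1$)
$Z = - \frac{402}{13}$ ($Z = -6 - \left(26 - \frac{28}{26}\right) = -6 + \left(-26 + 28 \cdot \frac{1}{26}\right) = -6 + \left(-26 + \frac{14}{13}\right) = -6 - \frac{324}{13} = - \frac{402}{13} \approx -30.923$)
$Q{\left(k \right)} = \left(1 + k\right) \left(23 + k\right)$ ($Q{\left(k \right)} = \left(k + 23\right) \left(k + 1\right) = \left(23 + k\right) \left(1 + k\right) = \left(1 + k\right) \left(23 + k\right)$)
$Q{\left(Z \right)} \left(-2041\right) = \left(23 + \left(- \frac{402}{13}\right)^{2} + 24 \left(- \frac{402}{13}\right)\right) \left(-2041\right) = \left(23 + \frac{161604}{169} - \frac{9648}{13}\right) \left(-2041\right) = \frac{40067}{169} \left(-2041\right) = - \frac{6290519}{13}$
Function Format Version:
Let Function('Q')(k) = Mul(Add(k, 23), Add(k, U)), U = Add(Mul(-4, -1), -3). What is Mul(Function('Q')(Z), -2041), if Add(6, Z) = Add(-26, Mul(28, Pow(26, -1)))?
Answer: Rational(-6290519, 13) ≈ -4.8389e+5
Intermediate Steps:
U = 1 (U = Add(4, -3) = 1)
Z = Rational(-402, 13) (Z = Add(-6, Add(-26, Mul(28, Pow(26, -1)))) = Add(-6, Add(-26, Mul(28, Rational(1, 26)))) = Add(-6, Add(-26, Rational(14, 13))) = Add(-6, Rational(-324, 13)) = Rational(-402, 13) ≈ -30.923)
Function('Q')(k) = Mul(Add(1, k), Add(23, k)) (Function('Q')(k) = Mul(Add(k, 23), Add(k, 1)) = Mul(Add(23, k), Add(1, k)) = Mul(Add(1, k), Add(23, k)))
Mul(Function('Q')(Z), -2041) = Mul(Add(23, Pow(Rational(-402, 13), 2), Mul(24, Rational(-402, 13))), -2041) = Mul(Add(23, Rational(161604, 169), Rational(-9648, 13)), -2041) = Mul(Rational(40067, 169), -2041) = Rational(-6290519, 13)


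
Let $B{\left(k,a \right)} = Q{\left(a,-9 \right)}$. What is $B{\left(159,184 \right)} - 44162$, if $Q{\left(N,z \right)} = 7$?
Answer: $-44155$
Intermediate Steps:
$B{\left(k,a \right)} = 7$
$B{\left(159,184 \right)} - 44162 = 7 - 44162 = -44155$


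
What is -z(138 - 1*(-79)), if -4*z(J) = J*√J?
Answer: 217*√217/4 ≈ 799.15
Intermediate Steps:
z(J) = -J^(3/2)/4 (z(J) = -J*√J/4 = -J^(3/2)/4)
-z(138 - 1*(-79)) = -(-1)*(138 - 1*(-79))^(3/2)/4 = -(-1)*(138 + 79)^(3/2)/4 = -(-1)*217^(3/2)/4 = -(-1)*217*√217/4 = -(-217)*√217/4 = 217*√217/4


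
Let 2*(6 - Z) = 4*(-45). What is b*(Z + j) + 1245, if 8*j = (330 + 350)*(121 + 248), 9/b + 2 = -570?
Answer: 428991/572 ≈ 749.98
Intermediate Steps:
b = -9/572 (b = 9/(-2 - 570) = 9/(-572) = 9*(-1/572) = -9/572 ≈ -0.015734)
Z = 96 (Z = 6 - 2*(-45) = 6 - 1/2*(-180) = 6 + 90 = 96)
j = 31365 (j = ((330 + 350)*(121 + 248))/8 = (680*369)/8 = (1/8)*250920 = 31365)
b*(Z + j) + 1245 = -9*(96 + 31365)/572 + 1245 = -9/572*31461 + 1245 = -283149/572 + 1245 = 428991/572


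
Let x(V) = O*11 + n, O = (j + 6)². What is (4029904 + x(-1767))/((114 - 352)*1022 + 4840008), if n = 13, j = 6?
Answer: 4031501/4596772 ≈ 0.87703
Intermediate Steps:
O = 144 (O = (6 + 6)² = 12² = 144)
x(V) = 1597 (x(V) = 144*11 + 13 = 1584 + 13 = 1597)
(4029904 + x(-1767))/((114 - 352)*1022 + 4840008) = (4029904 + 1597)/((114 - 352)*1022 + 4840008) = 4031501/(-238*1022 + 4840008) = 4031501/(-243236 + 4840008) = 4031501/4596772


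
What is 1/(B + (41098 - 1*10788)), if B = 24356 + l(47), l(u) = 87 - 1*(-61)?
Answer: 1/54814 ≈ 1.8244e-5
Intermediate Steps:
l(u) = 148 (l(u) = 87 + 61 = 148)
B = 24504 (B = 24356 + 148 = 24504)
1/(B + (41098 - 1*10788)) = 1/(24504 + (41098 - 1*10788)) = 1/(24504 + (41098 - 10788)) = 1/(24504 + 30310) = 1/54814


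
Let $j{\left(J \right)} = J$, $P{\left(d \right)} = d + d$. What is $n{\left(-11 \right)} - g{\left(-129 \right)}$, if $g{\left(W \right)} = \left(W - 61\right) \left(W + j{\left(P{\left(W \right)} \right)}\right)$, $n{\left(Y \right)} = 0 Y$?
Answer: $-73530$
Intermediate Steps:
$n{\left(Y \right)} = 0$
$P{\left(d \right)} = 2 d$
$g{\left(W \right)} = 3 W \left(-61 + W\right)$ ($g{\left(W \right)} = \left(W - 61\right) \left(W + 2 W\right) = \left(-61 + W\right) 3 W = 3 W \left(-61 + W\right)$)
$n{\left(-11 \right)} - g{\left(-129 \right)} = 0 - 3 \left(-129\right) \left(-61 - 129\right) = 0 - 3 \left(-129\right) \left(-190\right) = 0 - 73530 = -73530$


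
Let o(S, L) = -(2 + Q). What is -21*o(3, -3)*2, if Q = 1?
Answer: 126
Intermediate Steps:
o(S, L) = -3 (o(S, L) = -(2 + 1) = -1*3 = -3)
-21*o(3, -3)*2 = -21*(-3)*2 = 63*2 = 126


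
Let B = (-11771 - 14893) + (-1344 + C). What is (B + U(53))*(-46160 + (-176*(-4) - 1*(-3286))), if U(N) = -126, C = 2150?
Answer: 1095745280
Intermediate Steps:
B = -25858 (B = (-11771 - 14893) + (-1344 + 2150) = -26664 + 806 = -25858)
(B + U(53))*(-46160 + (-176*(-4) - 1*(-3286))) = (-25858 - 126)*(-46160 + (-176*(-4) - 1*(-3286))) = -25984*(-46160 + (704 + 3286)) = -25984*(-46160 + 3990) = -25984*(-42170) = 1095745280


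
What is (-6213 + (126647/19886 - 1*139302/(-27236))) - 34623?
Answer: -2763896817874/67701887 ≈ -40825.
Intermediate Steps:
(-6213 + (126647/19886 - 1*139302/(-27236))) - 34623 = (-6213 + (126647*(1/19886) - 139302*(-1/27236))) - 34623 = (-6213 + (126647/19886 + 69651/13618)) - 34623 = (-6213 + 777439658/67701887) - 34623 = -419854384273/67701887 - 34623 = -2763896817874/67701887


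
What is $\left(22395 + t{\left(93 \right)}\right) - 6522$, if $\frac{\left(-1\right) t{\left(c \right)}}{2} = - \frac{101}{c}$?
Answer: $\frac{1476391}{93} \approx 15875.0$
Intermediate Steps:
$t{\left(c \right)} = \frac{202}{c}$ ($t{\left(c \right)} = - 2 \left(- \frac{101}{c}\right) = \frac{202}{c}$)
$\left(22395 + t{\left(93 \right)}\right) - 6522 = \left(22395 + \frac{202}{93}\right) - 6522 = \frac{2082937}{93} - 6522 = \frac{1476391}{93}$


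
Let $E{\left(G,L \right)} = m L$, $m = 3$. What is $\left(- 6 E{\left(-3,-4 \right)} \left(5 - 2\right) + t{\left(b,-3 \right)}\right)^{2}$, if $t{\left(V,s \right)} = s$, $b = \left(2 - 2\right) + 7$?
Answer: $45369$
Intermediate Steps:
$b = 7$ ($b = 0 + 7 = 7$)
$E{\left(G,L \right)} = 3 L$
$\left(- 6 E{\left(-3,-4 \right)} \left(5 - 2\right) + t{\left(b,-3 \right)}\right)^{2} = \left(- 6 \cdot 3 \left(-4\right) \left(5 - 2\right) - 3\right)^{2} = \left(\left(-6\right) \left(-12\right) \left(5 - 2\right) - 3\right)^{2} = \left(72 \cdot 3 - 3\right)^{2} = \left(216 - 3\right)^{2} = 213^{2} = 45369$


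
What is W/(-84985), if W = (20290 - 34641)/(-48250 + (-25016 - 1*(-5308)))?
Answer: -14351/5775410630 ≈ -2.4848e-6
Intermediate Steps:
W = 14351/67958 (W = -14351/(-48250 + (-25016 + 5308)) = -14351/(-48250 - 19708) = -14351/(-67958) = -14351*(-1/67958) = 14351/67958 ≈ 0.21117)
W/(-84985) = (14351/67958)/(-84985) = (14351/67958)*(-1/84985) = -14351/5775410630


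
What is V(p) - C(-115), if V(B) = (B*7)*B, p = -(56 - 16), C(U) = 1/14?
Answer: 156799/14 ≈ 11200.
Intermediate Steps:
C(U) = 1/14
p = -40 (p = -1*40 = -40)
V(B) = 7*B**2 (V(B) = (7*B)*B = 7*B**2)
V(p) - C(-115) = 7*(-40)**2 - 1*1/14 = 7*1600 - 1/14 = 11200 - 1/14 = 156799/14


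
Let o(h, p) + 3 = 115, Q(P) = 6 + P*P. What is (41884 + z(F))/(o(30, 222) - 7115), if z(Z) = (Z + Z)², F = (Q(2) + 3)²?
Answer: -156128/7003 ≈ -22.294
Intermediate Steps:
Q(P) = 6 + P²
o(h, p) = 112 (o(h, p) = -3 + 115 = 112)
F = 169 (F = ((6 + 2²) + 3)² = ((6 + 4) + 3)² = (10 + 3)² = 13² = 169)
z(Z) = 4*Z² (z(Z) = (2*Z)² = 4*Z²)
(41884 + z(F))/(o(30, 222) - 7115) = (41884 + 4*169²)/(112 - 7115) = (41884 + 4*28561)/(-7003) = (41884 + 114244)*(-1/7003) = 156128*(-1/7003) = -156128/7003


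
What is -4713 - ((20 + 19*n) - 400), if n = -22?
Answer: -3915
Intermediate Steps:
-4713 - ((20 + 19*n) - 400) = -4713 - ((20 + 19*(-22)) - 400) = -4713 - ((20 - 418) - 400) = -4713 - (-398 - 400) = -4713 - 1*(-798) = -4713 + 798 = -3915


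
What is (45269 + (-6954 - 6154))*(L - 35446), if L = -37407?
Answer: -2343025333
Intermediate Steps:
(45269 + (-6954 - 6154))*(L - 35446) = (45269 + (-6954 - 6154))*(-37407 - 35446) = (45269 - 13108)*(-72853) = 32161*(-72853) = -2343025333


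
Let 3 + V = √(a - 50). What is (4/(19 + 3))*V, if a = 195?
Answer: -6/11 + 2*√145/11 ≈ 1.6439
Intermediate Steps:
V = -3 + √145 (V = -3 + √(195 - 50) = -3 + √145 ≈ 9.0416)
(4/(19 + 3))*V = (4/(19 + 3))*(-3 + √145) = (4/22)*(-3 + √145) = (4*(1/22))*(-3 + √145) = 2*(-3 + √145)/11 = -6/11 + 2*√145/11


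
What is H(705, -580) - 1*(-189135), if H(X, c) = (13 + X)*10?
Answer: 196315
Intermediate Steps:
H(X, c) = 130 + 10*X
H(705, -580) - 1*(-189135) = (130 + 10*705) - 1*(-189135) = (130 + 7050) + 189135 = 7180 + 189135 = 196315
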